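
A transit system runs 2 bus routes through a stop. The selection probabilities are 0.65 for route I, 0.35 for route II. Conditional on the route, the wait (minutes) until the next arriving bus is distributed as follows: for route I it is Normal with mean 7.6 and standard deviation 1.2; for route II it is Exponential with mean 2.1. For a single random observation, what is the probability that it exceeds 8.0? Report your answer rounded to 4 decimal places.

Conditional on each route, P(X > 8.0): I: 0.369441; II: 0.0221587.
By total probability, P(X > 8.0) = 0.65·0.369441 + 0.35·0.0221587 = 0.247892.

0.2479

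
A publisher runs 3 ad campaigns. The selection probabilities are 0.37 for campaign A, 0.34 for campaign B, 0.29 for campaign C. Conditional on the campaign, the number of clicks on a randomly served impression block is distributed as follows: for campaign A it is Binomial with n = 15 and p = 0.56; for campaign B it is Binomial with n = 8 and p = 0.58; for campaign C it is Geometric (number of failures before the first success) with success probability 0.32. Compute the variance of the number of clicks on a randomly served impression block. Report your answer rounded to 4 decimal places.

10.5831

Per component, A: μ=8.4, E[X²]=74.256; B: μ=4.64, E[X²]=23.4784; C: μ=2.125, E[X²]=11.1562.
E[X] = 0.37·8.4 + 0.34·4.64 + 0.29·2.125 = 5.30185.
E[X²] = 0.37·74.256 + 0.34·23.4784 + 0.29·11.1562 = 38.6927.
Var(X) = E[X²] − (E[X])² = 38.6927 − 28.1096 = 10.5831.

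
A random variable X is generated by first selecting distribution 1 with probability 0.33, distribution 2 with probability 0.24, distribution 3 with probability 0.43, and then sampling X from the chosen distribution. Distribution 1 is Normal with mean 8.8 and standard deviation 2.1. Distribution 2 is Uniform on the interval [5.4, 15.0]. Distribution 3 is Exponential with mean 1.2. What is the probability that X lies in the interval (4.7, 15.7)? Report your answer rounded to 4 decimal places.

Conditional on each component, P(4.7 < X < 15.7): 1: 0.974045; 2: 1; 3: 0.0199053.
By total probability, P(4.7 < X < 15.7) = 0.33·0.974045 + 0.24·1 + 0.43·0.0199053 = 0.569994.

0.5700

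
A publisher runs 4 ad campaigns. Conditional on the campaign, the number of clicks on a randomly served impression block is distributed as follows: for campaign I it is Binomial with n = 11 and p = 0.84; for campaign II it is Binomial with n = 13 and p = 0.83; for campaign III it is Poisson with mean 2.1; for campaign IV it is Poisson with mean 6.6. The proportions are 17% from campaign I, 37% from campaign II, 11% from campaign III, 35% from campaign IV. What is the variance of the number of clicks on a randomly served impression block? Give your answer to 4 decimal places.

Per component, I: μ=9.24, E[X²]=86.856; II: μ=10.79, E[X²]=118.258; III: μ=2.1, E[X²]=6.51; IV: μ=6.6, E[X²]=50.16.
E[X] = 0.17·9.24 + 0.37·10.79 + 0.11·2.1 + 0.35·6.6 = 8.1041.
E[X²] = 0.17·86.856 + 0.37·118.258 + 0.11·6.51 + 0.35·50.16 = 76.7932.
Var(X) = E[X²] − (E[X])² = 76.7932 − 65.6764 = 11.1168.

11.1168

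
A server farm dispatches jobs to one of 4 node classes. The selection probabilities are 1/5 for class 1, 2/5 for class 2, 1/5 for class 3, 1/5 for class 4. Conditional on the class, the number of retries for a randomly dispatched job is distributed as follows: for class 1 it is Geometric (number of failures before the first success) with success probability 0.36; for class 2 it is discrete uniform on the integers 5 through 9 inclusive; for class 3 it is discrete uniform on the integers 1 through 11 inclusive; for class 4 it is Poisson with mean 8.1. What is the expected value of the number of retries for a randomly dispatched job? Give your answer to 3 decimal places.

5.976

Component means — 1: 1.77778; 2: 7; 3: 6; 4: 8.1.
E[X] = 0.2·1.77778 + 0.4·7 + 0.2·6 + 0.2·8.1 = 5.97556.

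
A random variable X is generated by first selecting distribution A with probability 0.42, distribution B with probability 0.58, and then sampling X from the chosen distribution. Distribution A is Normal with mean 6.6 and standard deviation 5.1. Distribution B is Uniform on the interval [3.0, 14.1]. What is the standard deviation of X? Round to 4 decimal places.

Per component, A: μ=6.6, E[X²]=69.57; B: μ=8.55, E[X²]=83.37.
E[X] = 0.42·6.6 + 0.58·8.55 = 7.731.
E[X²] = 0.42·69.57 + 0.58·83.37 = 77.574.
Var(X) = E[X²] − (E[X])² = 77.574 − 59.7684 = 17.8056.
SD(X) = √17.8056 = 4.21967.

4.2197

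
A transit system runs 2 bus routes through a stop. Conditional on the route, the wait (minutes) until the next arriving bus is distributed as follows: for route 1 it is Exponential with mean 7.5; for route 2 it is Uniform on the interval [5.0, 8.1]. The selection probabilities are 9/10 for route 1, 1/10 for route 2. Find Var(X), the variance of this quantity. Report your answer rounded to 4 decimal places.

Per component, 1: μ=7.5, E[X²]=112.5; 2: μ=6.55, E[X²]=43.7033.
E[X] = 0.9·7.5 + 0.1·6.55 = 7.405.
E[X²] = 0.9·112.5 + 0.1·43.7033 = 105.62.
Var(X) = E[X²] − (E[X])² = 105.62 − 54.834 = 50.7863.

50.7863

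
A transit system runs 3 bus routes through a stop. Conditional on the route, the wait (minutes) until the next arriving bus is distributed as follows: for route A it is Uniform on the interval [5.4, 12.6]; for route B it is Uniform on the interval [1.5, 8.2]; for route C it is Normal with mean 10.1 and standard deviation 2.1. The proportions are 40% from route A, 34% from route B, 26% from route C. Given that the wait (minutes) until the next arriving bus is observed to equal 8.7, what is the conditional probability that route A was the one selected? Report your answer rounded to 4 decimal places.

Likelihoods f(8.7 | ·): A: 0.138889; B: 0; C: 0.152118.
Posterior ∝ prior × likelihood. Numerator for A: 0.4·0.138889 = 0.0555556.
Normalizing constant: 0.4·0.138889 + 0.34·0 + 0.26·0.152118 = 0.0951063.
P(A | observation) = 0.0555556 / 0.0951063 = 0.584142.

0.5841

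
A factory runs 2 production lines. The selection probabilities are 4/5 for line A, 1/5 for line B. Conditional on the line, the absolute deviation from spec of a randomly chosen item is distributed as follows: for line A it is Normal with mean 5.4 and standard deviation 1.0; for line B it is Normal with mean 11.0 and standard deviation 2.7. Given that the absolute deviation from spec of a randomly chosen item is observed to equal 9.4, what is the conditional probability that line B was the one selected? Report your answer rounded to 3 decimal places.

0.996

Likelihoods f(9.4 | ·): A: 0.00013383; B: 0.123963.
Posterior ∝ prior × likelihood. Numerator for B: 0.2·0.123963 = 0.0247926.
Normalizing constant: 0.8·0.00013383 + 0.2·0.123963 = 0.0248996.
P(B | observation) = 0.0247926 / 0.0248996 = 0.9957.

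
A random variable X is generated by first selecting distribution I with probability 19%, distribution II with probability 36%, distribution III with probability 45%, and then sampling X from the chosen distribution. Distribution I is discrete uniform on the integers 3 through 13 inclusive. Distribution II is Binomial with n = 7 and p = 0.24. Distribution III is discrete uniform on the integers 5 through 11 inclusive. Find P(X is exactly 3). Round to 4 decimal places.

0.0754

Conditional on each component, P(X = 3): I: 0.0909091; II: 0.16142; III: 0.
By total probability, P(X = 3) = 0.19·0.0909091 + 0.36·0.16142 + 0.45·0 = 0.0753838.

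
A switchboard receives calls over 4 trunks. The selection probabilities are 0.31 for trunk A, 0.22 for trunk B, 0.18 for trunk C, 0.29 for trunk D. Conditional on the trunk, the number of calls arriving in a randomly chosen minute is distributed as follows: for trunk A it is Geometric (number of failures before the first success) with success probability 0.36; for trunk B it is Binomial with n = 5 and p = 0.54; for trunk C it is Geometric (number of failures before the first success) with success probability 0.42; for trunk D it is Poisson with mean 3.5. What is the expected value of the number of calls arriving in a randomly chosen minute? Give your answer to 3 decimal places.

Component means — A: 1.77778; B: 2.7; C: 1.38095; D: 3.5.
E[X] = 0.31·1.77778 + 0.22·2.7 + 0.18·1.38095 + 0.29·3.5 = 2.40868.

2.409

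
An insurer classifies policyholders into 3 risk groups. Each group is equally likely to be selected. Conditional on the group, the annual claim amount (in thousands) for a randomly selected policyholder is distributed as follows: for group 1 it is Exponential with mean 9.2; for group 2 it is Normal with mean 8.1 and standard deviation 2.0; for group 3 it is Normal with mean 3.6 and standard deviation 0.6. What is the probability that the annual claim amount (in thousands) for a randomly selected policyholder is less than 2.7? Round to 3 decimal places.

Conditional on each group, P(X < 2.7): 1: 0.254335; 2: 0.00346697; 3: 0.0668072.
By total probability, P(X < 2.7) = 0.333333·0.254335 + 0.333333·0.00346697 + 0.333333·0.0668072 = 0.108203.

0.108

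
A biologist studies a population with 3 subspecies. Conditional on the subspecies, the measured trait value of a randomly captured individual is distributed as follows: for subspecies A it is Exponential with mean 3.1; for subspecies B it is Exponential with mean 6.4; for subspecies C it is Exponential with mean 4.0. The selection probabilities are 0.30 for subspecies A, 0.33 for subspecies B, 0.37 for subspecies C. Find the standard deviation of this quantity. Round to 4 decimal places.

4.9184

Per component, A: μ=3.1, E[X²]=19.22; B: μ=6.4, E[X²]=81.92; C: μ=4, E[X²]=32.
E[X] = 0.3·3.1 + 0.33·6.4 + 0.37·4 = 4.522.
E[X²] = 0.3·19.22 + 0.33·81.92 + 0.37·32 = 44.6396.
Var(X) = E[X²] − (E[X])² = 44.6396 − 20.4485 = 24.1911.
SD(X) = √24.1911 = 4.91845.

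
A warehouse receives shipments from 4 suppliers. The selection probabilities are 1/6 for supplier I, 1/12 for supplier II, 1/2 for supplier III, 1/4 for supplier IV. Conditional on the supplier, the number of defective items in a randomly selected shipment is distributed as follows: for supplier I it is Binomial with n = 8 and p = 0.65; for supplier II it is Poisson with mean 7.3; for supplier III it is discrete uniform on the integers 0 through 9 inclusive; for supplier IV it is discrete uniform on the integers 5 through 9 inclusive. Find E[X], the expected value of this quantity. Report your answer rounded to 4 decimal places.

Component means — I: 5.2; II: 7.3; III: 4.5; IV: 7.
E[X] = 0.166667·5.2 + 0.0833333·7.3 + 0.5·4.5 + 0.25·7 = 5.475.

5.4750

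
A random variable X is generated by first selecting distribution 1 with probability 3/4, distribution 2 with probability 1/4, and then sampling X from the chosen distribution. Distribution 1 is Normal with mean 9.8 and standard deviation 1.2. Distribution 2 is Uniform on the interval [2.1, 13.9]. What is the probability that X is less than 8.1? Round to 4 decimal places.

Conditional on each component, P(X < 8.1): 1: 0.0782902; 2: 0.508475.
By total probability, P(X < 8.1) = 0.75·0.0782902 + 0.25·0.508475 = 0.185836.

0.1858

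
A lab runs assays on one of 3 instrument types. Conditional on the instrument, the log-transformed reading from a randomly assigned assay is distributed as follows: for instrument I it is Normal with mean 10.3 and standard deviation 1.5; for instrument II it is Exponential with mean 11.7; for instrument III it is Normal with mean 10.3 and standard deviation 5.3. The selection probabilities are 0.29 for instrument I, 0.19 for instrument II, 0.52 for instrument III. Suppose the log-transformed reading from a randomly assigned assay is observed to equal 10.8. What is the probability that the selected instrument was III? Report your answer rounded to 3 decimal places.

Likelihoods f(10.8 | ·): I: 0.251589; II: 0.0339568; III: 0.0749379.
Posterior ∝ prior × likelihood. Numerator for III: 0.52·0.0749379 = 0.0389677.
Normalizing constant: 0.29·0.251589 + 0.19·0.0339568 + 0.52·0.0749379 = 0.11838.
P(III | observation) = 0.0389677 / 0.11838 = 0.329174.

0.329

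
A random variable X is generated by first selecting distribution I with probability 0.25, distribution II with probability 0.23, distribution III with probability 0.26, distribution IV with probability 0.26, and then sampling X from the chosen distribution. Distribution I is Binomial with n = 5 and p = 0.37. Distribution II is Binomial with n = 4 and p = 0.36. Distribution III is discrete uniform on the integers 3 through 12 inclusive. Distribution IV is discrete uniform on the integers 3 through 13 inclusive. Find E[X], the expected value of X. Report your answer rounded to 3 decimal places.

Component means — I: 1.85; II: 1.44; III: 7.5; IV: 8.
E[X] = 0.25·1.85 + 0.23·1.44 + 0.26·7.5 + 0.26·8 = 4.8237.

4.824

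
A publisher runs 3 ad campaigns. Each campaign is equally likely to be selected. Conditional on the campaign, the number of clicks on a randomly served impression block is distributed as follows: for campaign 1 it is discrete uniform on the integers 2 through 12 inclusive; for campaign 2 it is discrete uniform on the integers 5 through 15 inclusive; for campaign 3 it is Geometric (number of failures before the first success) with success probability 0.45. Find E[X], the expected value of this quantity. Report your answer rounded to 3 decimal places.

Component means — 1: 7; 2: 10; 3: 1.22222.
E[X] = 0.333333·7 + 0.333333·10 + 0.333333·1.22222 = 6.07407.

6.074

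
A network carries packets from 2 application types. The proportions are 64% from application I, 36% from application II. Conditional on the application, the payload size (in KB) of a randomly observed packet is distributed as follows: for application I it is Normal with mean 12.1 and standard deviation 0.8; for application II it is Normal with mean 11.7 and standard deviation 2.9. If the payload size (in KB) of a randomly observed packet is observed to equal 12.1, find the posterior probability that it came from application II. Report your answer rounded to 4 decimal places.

Likelihoods f(12.1 | ·): I: 0.498678; II: 0.136264.
Posterior ∝ prior × likelihood. Numerator for II: 0.36·0.136264 = 0.049055.
Normalizing constant: 0.64·0.498678 + 0.36·0.136264 = 0.368209.
P(II | observation) = 0.049055 / 0.368209 = 0.133226.

0.1332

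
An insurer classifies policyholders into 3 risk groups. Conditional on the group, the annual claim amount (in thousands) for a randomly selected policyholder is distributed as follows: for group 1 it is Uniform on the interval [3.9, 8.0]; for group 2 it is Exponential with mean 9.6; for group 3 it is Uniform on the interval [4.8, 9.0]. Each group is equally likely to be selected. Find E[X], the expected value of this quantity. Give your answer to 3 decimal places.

7.483

Component means — 1: 5.95; 2: 9.6; 3: 6.9.
E[X] = 0.333333·5.95 + 0.333333·9.6 + 0.333333·6.9 = 7.48333.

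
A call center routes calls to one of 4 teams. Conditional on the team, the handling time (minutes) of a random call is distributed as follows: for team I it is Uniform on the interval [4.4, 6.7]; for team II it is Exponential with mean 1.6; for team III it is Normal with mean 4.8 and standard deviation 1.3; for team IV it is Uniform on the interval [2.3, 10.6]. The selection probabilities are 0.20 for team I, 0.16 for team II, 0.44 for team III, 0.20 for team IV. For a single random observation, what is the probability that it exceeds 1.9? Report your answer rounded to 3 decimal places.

Conditional on each team, P(X > 1.9): I: 1; II: 0.304983; III: 0.987152; IV: 1.
By total probability, P(X > 1.9) = 0.2·1 + 0.16·0.304983 + 0.44·0.987152 + 0.2·1 = 0.883144.

0.883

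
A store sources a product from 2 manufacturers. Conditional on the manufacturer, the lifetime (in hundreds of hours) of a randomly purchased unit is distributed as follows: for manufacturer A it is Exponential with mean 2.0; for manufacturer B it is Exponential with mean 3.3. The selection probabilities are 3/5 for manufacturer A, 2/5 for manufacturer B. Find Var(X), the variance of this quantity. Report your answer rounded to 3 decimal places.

Per component, A: μ=2, E[X²]=8; B: μ=3.3, E[X²]=21.78.
E[X] = 0.6·2 + 0.4·3.3 = 2.52.
E[X²] = 0.6·8 + 0.4·21.78 = 13.512.
Var(X) = E[X²] − (E[X])² = 13.512 − 6.3504 = 7.1616.

7.162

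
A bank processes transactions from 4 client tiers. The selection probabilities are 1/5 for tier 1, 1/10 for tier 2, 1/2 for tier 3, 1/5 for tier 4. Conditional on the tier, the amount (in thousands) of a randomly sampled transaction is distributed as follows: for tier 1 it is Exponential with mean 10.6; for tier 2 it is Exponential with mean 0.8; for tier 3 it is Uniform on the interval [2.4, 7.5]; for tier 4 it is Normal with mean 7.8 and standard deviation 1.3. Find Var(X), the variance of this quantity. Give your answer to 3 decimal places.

Per component, 1: μ=10.6, E[X²]=224.72; 2: μ=0.8, E[X²]=1.28; 3: μ=4.95, E[X²]=26.67; 4: μ=7.8, E[X²]=62.53.
E[X] = 0.2·10.6 + 0.1·0.8 + 0.5·4.95 + 0.2·7.8 = 6.235.
E[X²] = 0.2·224.72 + 0.1·1.28 + 0.5·26.67 + 0.2·62.53 = 70.913.
Var(X) = E[X²] − (E[X])² = 70.913 − 38.8752 = 32.0378.

32.038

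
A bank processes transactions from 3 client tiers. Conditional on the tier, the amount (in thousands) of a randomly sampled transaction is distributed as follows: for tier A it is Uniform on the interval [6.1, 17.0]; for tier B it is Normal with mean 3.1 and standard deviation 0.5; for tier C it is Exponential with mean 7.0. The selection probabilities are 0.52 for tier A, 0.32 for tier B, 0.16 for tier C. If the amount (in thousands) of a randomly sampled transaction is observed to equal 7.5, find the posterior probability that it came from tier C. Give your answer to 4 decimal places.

Likelihoods f(7.5 | ·): A: 0.0917431; B: 1.21915e-17; C: 0.0489313.
Posterior ∝ prior × likelihood. Numerator for C: 0.16·0.0489313 = 0.007829.
Normalizing constant: 0.52·0.0917431 + 0.32·1.21915e-17 + 0.16·0.0489313 = 0.0555354.
P(C | observation) = 0.007829 / 0.0555354 = 0.140973.

0.1410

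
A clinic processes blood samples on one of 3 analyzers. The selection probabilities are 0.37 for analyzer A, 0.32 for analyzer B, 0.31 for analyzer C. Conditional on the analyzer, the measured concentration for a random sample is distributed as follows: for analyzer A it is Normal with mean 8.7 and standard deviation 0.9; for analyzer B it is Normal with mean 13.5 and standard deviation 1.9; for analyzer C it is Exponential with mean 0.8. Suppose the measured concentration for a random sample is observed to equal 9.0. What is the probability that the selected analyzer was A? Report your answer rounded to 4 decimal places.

Likelihoods f(9.0 | ·): A: 0.419315; B: 0.0127083; C: 1.62591e-05.
Posterior ∝ prior × likelihood. Numerator for A: 0.37·0.419315 = 0.155146.
Normalizing constant: 0.37·0.419315 + 0.32·0.0127083 + 0.31·1.62591e-05 = 0.159218.
P(A | observation) = 0.155146 / 0.159218 = 0.974427.

0.9744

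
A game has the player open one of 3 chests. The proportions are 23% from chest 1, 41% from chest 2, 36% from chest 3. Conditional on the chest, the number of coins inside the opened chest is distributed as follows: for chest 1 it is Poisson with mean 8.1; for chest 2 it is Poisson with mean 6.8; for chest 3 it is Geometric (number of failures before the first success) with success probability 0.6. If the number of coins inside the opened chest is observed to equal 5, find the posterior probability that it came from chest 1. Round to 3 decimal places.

Likelihoods P(X=5 | ·): 1: 0.088198; 2: 0.134946; 3: 0.006144.
Posterior ∝ prior × likelihood. Numerator for 1: 0.23·0.088198 = 0.0202855.
Normalizing constant: 0.23·0.088198 + 0.41·0.134946 + 0.36·0.006144 = 0.0778253.
P(1 | observation) = 0.0202855 / 0.0778253 = 0.260655.

0.261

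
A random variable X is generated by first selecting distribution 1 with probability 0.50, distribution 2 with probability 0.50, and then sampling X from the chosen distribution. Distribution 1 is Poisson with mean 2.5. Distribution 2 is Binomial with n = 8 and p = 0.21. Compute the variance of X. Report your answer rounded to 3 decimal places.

2.082

Per component, 1: μ=2.5, E[X²]=8.75; 2: μ=1.68, E[X²]=4.1496.
E[X] = 0.5·2.5 + 0.5·1.68 = 2.09.
E[X²] = 0.5·8.75 + 0.5·4.1496 = 6.4498.
Var(X) = E[X²] − (E[X])² = 6.4498 − 4.3681 = 2.0817.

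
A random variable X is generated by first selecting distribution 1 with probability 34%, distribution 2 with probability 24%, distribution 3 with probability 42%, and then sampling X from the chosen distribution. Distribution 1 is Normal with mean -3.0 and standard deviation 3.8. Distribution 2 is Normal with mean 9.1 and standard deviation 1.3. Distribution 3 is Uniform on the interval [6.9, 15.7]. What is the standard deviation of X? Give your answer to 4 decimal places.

Per component, 1: μ=-3, E[X²]=23.44; 2: μ=9.1, E[X²]=84.5; 3: μ=11.3, E[X²]=134.143.
E[X] = 0.34·-3 + 0.24·9.1 + 0.42·11.3 = 5.91.
E[X²] = 0.34·23.44 + 0.24·84.5 + 0.42·134.143 = 84.5898.
Var(X) = E[X²] − (E[X])² = 84.5898 − 34.9281 = 49.6617.
SD(X) = √49.6617 = 7.04711.

7.0471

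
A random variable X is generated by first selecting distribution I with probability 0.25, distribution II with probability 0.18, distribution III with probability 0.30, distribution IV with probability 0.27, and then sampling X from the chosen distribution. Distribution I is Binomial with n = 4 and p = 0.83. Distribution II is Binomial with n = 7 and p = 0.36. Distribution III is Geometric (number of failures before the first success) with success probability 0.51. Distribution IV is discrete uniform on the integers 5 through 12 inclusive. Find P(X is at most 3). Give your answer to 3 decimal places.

Conditional on each component, P(X ≤ 3): I: 0.525417; II: 0.783348; III: 0.942352; IV: 0.
By total probability, P(X ≤ 3) = 0.25·0.525417 + 0.18·0.783348 + 0.3·0.942352 + 0.27·0 = 0.555062.

0.555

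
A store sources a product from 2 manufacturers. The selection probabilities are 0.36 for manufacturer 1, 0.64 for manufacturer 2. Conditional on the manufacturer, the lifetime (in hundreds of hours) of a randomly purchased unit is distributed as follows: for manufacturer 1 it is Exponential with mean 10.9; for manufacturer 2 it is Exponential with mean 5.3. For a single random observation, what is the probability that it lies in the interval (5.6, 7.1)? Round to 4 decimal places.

Conditional on each manufacturer, P(5.6 < X < 7.1): 1: 0.0769132; 2: 0.08569.
By total probability, P(5.6 < X < 7.1) = 0.36·0.0769132 + 0.64·0.08569 = 0.0825303.

0.0825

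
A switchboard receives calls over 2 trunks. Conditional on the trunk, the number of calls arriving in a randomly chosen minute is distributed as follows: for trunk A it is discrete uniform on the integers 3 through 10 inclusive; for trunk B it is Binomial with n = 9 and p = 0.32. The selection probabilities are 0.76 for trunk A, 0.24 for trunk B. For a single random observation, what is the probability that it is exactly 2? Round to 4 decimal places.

0.0595

Conditional on each trunk, P(X = 2): A: 0; B: 0.247836.
By total probability, P(X = 2) = 0.76·0 + 0.24·0.247836 = 0.0594807.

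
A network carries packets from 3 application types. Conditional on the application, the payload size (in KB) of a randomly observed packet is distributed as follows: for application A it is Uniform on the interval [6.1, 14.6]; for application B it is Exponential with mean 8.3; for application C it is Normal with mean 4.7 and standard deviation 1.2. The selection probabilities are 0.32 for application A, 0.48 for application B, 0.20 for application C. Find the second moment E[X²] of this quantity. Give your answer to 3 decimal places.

For each component E[X²] = Var + (mean)², giving A: 113.143; B: 137.78; C: 23.53.
Overall E[X²] = 0.32·113.143 + 0.48·137.78 + 0.2·23.53 = 107.046.

107.046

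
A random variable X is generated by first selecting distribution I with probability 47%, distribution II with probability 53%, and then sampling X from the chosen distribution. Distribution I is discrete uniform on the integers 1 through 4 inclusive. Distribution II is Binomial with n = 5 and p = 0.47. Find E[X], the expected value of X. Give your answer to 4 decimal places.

Component means — I: 2.5; II: 2.35.
E[X] = 0.47·2.5 + 0.53·2.35 = 2.4205.

2.4205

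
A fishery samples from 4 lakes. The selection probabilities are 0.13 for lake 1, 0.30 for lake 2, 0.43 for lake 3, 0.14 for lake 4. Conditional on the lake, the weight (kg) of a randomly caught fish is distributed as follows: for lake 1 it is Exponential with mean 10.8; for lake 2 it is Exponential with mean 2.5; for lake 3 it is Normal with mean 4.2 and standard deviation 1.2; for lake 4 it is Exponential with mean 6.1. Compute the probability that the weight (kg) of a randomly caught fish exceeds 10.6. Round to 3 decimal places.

Conditional on each lake, P(X > 10.6): 1: 0.374755; 2: 0.0144076; 3: 4.8213e-08; 4: 0.175924.
By total probability, P(X > 10.6) = 0.13·0.374755 + 0.3·0.0144076 + 0.43·4.8213e-08 + 0.14·0.175924 = 0.0776698.

0.078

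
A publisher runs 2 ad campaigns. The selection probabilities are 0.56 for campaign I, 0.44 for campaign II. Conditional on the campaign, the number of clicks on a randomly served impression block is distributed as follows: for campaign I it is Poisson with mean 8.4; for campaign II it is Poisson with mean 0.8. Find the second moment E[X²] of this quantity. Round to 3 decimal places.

For each component E[X²] = Var + (mean)², giving I: 78.96; II: 1.44.
Overall E[X²] = 0.56·78.96 + 0.44·1.44 = 44.8512.

44.851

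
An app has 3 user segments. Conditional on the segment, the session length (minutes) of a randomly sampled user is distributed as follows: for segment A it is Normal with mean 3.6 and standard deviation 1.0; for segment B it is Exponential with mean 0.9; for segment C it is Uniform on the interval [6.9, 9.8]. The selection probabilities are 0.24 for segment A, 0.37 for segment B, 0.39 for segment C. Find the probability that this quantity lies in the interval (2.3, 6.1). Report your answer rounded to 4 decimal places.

Conditional on each segment, P(2.3 < X < 6.1): A: 0.89699; B: 0.0765103; C: 0.
By total probability, P(2.3 < X < 6.1) = 0.24·0.89699 + 0.37·0.0765103 + 0.39·0 = 0.243586.

0.2436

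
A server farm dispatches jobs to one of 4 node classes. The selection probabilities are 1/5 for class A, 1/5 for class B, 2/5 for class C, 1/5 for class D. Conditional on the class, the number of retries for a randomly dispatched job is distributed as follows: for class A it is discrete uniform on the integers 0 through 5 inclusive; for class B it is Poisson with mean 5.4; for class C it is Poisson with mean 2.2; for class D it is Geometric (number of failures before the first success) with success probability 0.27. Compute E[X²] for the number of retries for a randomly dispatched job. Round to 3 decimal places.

For each component E[X²] = Var + (mean)², giving A: 9.16667; B: 34.56; C: 7.04; D: 17.3237.
Overall E[X²] = 0.2·9.16667 + 0.2·34.56 + 0.4·7.04 + 0.2·17.3237 = 15.0261.

15.026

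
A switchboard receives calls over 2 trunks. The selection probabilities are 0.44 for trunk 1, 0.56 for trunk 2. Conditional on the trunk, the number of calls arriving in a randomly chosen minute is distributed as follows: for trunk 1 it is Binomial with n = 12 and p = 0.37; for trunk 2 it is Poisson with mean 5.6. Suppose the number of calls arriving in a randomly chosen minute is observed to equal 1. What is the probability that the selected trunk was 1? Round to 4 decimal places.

0.5111

Likelihoods P(X=1 | ·): 1: 0.0275505; 2: 0.020708.
Posterior ∝ prior × likelihood. Numerator for 1: 0.44·0.0275505 = 0.0121222.
Normalizing constant: 0.44·0.0275505 + 0.56·0.020708 = 0.0237187.
P(1 | observation) = 0.0121222 / 0.0237187 = 0.511082.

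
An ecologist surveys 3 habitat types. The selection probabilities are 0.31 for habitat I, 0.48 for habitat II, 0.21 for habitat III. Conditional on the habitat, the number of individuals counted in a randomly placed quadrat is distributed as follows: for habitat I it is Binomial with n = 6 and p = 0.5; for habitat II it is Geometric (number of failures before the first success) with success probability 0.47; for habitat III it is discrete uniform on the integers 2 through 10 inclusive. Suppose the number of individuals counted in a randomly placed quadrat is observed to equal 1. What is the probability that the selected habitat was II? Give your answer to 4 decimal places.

0.8045

Likelihoods P(X=1 | ·): I: 0.09375; II: 0.2491; III: 0.
Posterior ∝ prior × likelihood. Numerator for II: 0.48·0.2491 = 0.119568.
Normalizing constant: 0.31·0.09375 + 0.48·0.2491 + 0.21·0 = 0.14863.
P(II | observation) = 0.119568 / 0.14863 = 0.804465.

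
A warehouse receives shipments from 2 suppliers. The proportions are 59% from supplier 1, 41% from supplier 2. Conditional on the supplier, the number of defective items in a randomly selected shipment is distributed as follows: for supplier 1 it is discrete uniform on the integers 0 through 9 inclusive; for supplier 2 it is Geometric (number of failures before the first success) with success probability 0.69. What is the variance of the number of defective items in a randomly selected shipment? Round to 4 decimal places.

9.1036

Per component, 1: μ=4.5, E[X²]=28.5; 2: μ=0.449275, E[X²]=0.852972.
E[X] = 0.59·4.5 + 0.41·0.449275 = 2.8392.
E[X²] = 0.59·28.5 + 0.41·0.852972 = 17.1647.
Var(X) = E[X²] − (E[X])² = 17.1647 − 8.06107 = 9.10365.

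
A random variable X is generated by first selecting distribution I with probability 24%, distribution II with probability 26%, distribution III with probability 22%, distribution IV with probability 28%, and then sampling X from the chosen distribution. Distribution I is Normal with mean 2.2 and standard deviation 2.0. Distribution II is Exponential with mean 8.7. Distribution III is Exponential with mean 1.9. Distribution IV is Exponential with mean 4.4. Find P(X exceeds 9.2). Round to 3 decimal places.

0.127

Conditional on each component, P(X > 9.2): I: 0.000232629; II: 0.347333; III: 0.00789043; IV: 0.123575.
By total probability, P(X > 9.2) = 0.24·0.000232629 + 0.26·0.347333 + 0.22·0.00789043 + 0.28·0.123575 = 0.126699.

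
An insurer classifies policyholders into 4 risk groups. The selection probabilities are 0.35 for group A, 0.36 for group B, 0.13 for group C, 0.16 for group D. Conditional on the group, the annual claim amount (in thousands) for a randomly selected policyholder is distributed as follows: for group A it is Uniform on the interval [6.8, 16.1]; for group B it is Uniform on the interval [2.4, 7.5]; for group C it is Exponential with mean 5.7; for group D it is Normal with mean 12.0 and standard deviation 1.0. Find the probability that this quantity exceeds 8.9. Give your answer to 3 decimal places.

Conditional on each group, P(X > 8.9): A: 0.774194; B: 0; C: 0.209841; D: 0.999032.
By total probability, P(X > 8.9) = 0.35·0.774194 + 0.36·0 + 0.13·0.209841 + 0.16·0.999032 = 0.458092.

0.458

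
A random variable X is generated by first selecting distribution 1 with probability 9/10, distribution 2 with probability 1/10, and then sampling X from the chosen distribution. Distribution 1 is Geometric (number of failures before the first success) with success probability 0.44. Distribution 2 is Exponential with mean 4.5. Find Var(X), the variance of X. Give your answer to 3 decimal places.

5.566

Per component, 1: μ=1.27273, E[X²]=4.5124; 2: μ=4.5, E[X²]=40.5.
E[X] = 0.9·1.27273 + 0.1·4.5 = 1.59545.
E[X²] = 0.9·4.5124 + 0.1·40.5 = 8.11116.
Var(X) = E[X²] − (E[X])² = 8.11116 − 2.54548 = 5.56568.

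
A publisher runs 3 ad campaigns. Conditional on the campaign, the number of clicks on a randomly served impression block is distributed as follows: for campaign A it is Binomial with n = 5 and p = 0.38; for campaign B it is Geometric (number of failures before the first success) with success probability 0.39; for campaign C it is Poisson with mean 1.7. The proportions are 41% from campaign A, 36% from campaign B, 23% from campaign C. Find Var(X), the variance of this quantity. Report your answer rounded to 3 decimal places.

Per component, A: μ=1.9, E[X²]=4.788; B: μ=1.5641, E[X²]=6.45694; C: μ=1.7, E[X²]=4.59.
E[X] = 0.41·1.9 + 0.36·1.5641 + 0.23·1.7 = 1.73308.
E[X²] = 0.41·4.788 + 0.36·6.45694 + 0.23·4.59 = 5.34328.
Var(X) = E[X²] − (E[X])² = 5.34328 − 3.00356 = 2.33972.

2.340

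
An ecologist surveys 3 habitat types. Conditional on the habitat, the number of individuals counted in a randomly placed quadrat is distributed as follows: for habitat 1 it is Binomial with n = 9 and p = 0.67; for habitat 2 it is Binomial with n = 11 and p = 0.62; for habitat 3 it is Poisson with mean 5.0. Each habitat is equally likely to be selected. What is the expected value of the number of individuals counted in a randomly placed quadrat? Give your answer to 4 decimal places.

5.9500

Component means — 1: 6.03; 2: 6.82; 3: 5.
E[X] = 0.333333·6.03 + 0.333333·6.82 + 0.333333·5 = 5.95.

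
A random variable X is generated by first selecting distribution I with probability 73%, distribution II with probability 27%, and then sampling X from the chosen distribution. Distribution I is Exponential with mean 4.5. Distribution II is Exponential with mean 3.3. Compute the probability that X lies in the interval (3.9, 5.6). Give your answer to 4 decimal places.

0.1299

Conditional on each component, P(3.9 < X < 5.6): I: 0.132249; II: 0.123483.
By total probability, P(3.9 < X < 5.6) = 0.73·0.132249 + 0.27·0.123483 = 0.129882.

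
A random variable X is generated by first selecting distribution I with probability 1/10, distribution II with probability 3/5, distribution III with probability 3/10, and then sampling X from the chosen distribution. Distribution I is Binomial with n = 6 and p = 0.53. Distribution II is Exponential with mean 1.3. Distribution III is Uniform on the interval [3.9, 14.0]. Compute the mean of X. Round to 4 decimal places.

Component means — I: 3.18; II: 1.3; III: 8.95.
E[X] = 0.1·3.18 + 0.6·1.3 + 0.3·8.95 = 3.783.

3.7830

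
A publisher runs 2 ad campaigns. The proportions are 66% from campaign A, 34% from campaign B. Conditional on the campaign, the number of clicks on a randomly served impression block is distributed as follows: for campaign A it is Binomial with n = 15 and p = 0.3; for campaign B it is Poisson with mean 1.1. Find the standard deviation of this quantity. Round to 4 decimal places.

2.2466

Per component, A: μ=4.5, E[X²]=23.4; B: μ=1.1, E[X²]=2.31.
E[X] = 0.66·4.5 + 0.34·1.1 = 3.344.
E[X²] = 0.66·23.4 + 0.34·2.31 = 16.2294.
Var(X) = E[X²] − (E[X])² = 16.2294 − 11.1823 = 5.04706.
SD(X) = √5.04706 = 2.24657.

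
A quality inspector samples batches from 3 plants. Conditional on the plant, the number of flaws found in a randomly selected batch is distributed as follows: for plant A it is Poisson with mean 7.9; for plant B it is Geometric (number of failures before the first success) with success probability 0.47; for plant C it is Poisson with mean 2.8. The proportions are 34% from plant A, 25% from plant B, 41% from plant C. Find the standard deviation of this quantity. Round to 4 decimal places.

Per component, A: μ=7.9, E[X²]=70.31; B: μ=1.12766, E[X²]=3.67089; C: μ=2.8, E[X²]=10.64.
E[X] = 0.34·7.9 + 0.25·1.12766 + 0.41·2.8 = 4.11591.
E[X²] = 0.34·70.31 + 0.25·3.67089 + 0.41·10.64 = 29.1855.
Var(X) = E[X²] − (E[X])² = 29.1855 − 16.9408 = 12.2448.
SD(X) = √12.2448 = 3.49925.

3.4993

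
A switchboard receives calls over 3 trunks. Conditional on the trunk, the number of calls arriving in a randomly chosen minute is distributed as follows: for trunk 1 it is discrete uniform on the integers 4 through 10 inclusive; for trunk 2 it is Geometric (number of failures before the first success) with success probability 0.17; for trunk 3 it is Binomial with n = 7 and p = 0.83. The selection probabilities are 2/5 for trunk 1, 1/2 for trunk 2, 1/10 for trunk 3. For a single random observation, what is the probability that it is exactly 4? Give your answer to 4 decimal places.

Conditional on each trunk, P(X = 4): 1: 0.142857; 2: 0.0806791; 3: 0.081607.
By total probability, P(X = 4) = 0.4·0.142857 + 0.5·0.0806791 + 0.1·0.081607 = 0.105643.

0.1056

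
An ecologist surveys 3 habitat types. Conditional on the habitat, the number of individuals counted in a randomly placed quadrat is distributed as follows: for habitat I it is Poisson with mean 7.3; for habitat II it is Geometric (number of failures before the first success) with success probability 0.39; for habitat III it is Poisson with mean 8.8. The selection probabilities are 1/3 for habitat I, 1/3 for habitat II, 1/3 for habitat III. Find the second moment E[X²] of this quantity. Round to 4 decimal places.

51.0956

For each component E[X²] = Var + (mean)², giving I: 60.59; II: 6.45694; III: 86.24.
Overall E[X²] = 0.333333·60.59 + 0.333333·6.45694 + 0.333333·86.24 = 51.0956.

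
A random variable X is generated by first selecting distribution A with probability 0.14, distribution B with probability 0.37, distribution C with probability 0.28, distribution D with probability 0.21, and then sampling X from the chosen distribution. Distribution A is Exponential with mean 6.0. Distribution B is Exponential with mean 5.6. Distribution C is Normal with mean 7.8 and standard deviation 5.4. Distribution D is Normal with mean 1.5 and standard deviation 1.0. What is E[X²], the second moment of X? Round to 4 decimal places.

For each component E[X²] = Var + (mean)², giving A: 72; B: 62.72; C: 90; D: 3.25.
Overall E[X²] = 0.14·72 + 0.37·62.72 + 0.28·90 + 0.21·3.25 = 59.1689.

59.1689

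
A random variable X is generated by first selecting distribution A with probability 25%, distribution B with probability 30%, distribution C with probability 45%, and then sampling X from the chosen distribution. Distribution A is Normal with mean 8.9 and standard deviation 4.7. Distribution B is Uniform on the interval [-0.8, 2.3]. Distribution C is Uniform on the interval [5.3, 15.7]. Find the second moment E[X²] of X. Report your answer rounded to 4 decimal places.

For each component E[X²] = Var + (mean)², giving A: 101.3; B: 1.36333; C: 119.263.
Overall E[X²] = 0.25·101.3 + 0.3·1.36333 + 0.45·119.263 = 79.4025.

79.4025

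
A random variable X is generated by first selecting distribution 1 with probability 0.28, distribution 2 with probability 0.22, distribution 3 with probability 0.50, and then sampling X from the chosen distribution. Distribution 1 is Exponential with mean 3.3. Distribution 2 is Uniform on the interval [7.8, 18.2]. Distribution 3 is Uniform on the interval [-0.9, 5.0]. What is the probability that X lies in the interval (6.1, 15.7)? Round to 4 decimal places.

Conditional on each component, P(6.1 < X < 15.7): 1: 0.148889; 2: 0.759615; 3: 0.
By total probability, P(6.1 < X < 15.7) = 0.28·0.148889 + 0.22·0.759615 + 0.5·0 = 0.208804.

0.2088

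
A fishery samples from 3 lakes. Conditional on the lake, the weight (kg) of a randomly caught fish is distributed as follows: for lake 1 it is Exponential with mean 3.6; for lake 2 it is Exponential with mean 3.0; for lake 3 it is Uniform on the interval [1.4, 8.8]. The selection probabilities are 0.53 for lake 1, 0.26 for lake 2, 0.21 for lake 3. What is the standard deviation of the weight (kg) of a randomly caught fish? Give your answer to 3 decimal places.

Per component, 1: μ=3.6, E[X²]=25.92; 2: μ=3, E[X²]=18; 3: μ=5.1, E[X²]=30.5733.
E[X] = 0.53·3.6 + 0.26·3 + 0.21·5.1 = 3.759.
E[X²] = 0.53·25.92 + 0.26·18 + 0.21·30.5733 = 24.838.
Var(X) = E[X²] − (E[X])² = 24.838 − 14.1301 = 10.7079.
SD(X) = √10.7079 = 3.2723.

3.272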